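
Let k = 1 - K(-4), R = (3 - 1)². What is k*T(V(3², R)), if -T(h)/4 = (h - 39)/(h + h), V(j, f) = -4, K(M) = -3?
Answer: -86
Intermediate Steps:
R = 4 (R = 2² = 4)
T(h) = -2*(-39 + h)/h (T(h) = -4*(h - 39)/(h + h) = -4*(-39 + h)/(2*h) = -4*(-39 + h)*1/(2*h) = -2*(-39 + h)/h)
k = 4 (k = 1 - 1*(-3) = 1 + 3 = 4)
k*T(V(3², R)) = 4*(-2 + 78/(-4)) = 4*(-2 + 78*(-¼)) = 4*(-2 - 39/2) = 4*(-43/2) = -86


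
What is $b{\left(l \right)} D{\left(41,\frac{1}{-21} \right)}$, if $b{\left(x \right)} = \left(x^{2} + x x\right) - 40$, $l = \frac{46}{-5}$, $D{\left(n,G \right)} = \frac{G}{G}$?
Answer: $\frac{3232}{25} \approx 129.28$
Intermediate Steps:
$D{\left(n,G \right)} = 1$
$l = - \frac{46}{5}$ ($l = 46 \left(- \frac{1}{5}\right) = - \frac{46}{5} \approx -9.2$)
$b{\left(x \right)} = -40 + 2 x^{2}$ ($b{\left(x \right)} = \left(x^{2} + x^{2}\right) - 40 = 2 x^{2} - 40 = -40 + 2 x^{2}$)
$b{\left(l \right)} D{\left(41,\frac{1}{-21} \right)} = \left(-40 + 2 \left(- \frac{46}{5}\right)^{2}\right) 1 = \left(-40 + 2 \cdot \frac{2116}{25}\right) 1 = \left(-40 + \frac{4232}{25}\right) 1 = \frac{3232}{25} \cdot 1 = \frac{3232}{25}$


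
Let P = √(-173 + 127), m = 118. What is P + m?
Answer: 118 + I*√46 ≈ 118.0 + 6.7823*I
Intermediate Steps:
P = I*√46 (P = √(-46) = I*√46 ≈ 6.7823*I)
P + m = I*√46 + 118 = 118 + I*√46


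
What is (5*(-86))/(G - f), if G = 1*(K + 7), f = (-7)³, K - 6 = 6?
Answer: -215/181 ≈ -1.1878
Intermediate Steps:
K = 12 (K = 6 + 6 = 12)
f = -343
G = 19 (G = 1*(12 + 7) = 1*19 = 19)
(5*(-86))/(G - f) = (5*(-86))/(19 - 1*(-343)) = -430/(19 + 343) = -430/362 = -430*1/362 = -215/181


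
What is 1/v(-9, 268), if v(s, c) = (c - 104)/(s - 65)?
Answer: -37/82 ≈ -0.45122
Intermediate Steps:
v(s, c) = (-104 + c)/(-65 + s)
1/v(-9, 268) = 1/((-104 + 268)/(-65 - 9)) = 1/(164/(-74)) = 1/(-1/74*164) = 1/(-82/37) = -37/82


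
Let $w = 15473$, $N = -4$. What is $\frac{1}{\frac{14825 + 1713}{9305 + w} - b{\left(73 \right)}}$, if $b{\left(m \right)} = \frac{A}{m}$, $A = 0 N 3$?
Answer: $\frac{12389}{8269} \approx 1.4982$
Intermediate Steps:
$A = 0$ ($A = 0 \left(-4\right) 3 = 0 \cdot 3 = 0$)
$b{\left(m \right)} = 0$ ($b{\left(m \right)} = \frac{0}{m} = 0$)
$\frac{1}{\frac{14825 + 1713}{9305 + w} - b{\left(73 \right)}} = \frac{1}{\frac{14825 + 1713}{9305 + 15473} - 0} = \frac{1}{\frac{16538}{24778} + 0} = \frac{1}{16538 \cdot \frac{1}{24778} + 0} = \frac{1}{\frac{8269}{12389} + 0} = \frac{1}{\frac{8269}{12389}} = \frac{12389}{8269}$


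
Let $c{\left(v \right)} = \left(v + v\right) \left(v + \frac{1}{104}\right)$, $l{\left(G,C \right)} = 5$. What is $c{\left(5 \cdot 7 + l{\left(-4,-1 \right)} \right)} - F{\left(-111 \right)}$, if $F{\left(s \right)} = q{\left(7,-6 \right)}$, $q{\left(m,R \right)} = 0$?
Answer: $\frac{41610}{13} \approx 3200.8$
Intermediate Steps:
$F{\left(s \right)} = 0$
$c{\left(v \right)} = 2 v \left(\frac{1}{104} + v\right)$ ($c{\left(v \right)} = 2 v \left(v + \frac{1}{104}\right) = 2 v \left(\frac{1}{104} + v\right)$)
$c{\left(5 \cdot 7 + l{\left(-4,-1 \right)} \right)} - F{\left(-111 \right)} = \frac{\left(5 \cdot 7 + 5\right) \left(1 + 104 \left(5 \cdot 7 + 5\right)\right)}{52} - 0 = \frac{\left(35 + 5\right) \left(1 + 104 \left(35 + 5\right)\right)}{52} + 0 = \frac{1}{52} \cdot 40 \left(1 + 104 \cdot 40\right) + 0 = \frac{1}{52} \cdot 40 \left(1 + 4160\right) + 0 = \frac{1}{52} \cdot 40 \cdot 4161 + 0 = \frac{41610}{13} + 0 = \frac{41610}{13}$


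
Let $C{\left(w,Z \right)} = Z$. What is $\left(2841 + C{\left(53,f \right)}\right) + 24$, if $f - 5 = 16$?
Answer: $2886$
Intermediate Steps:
$f = 21$ ($f = 5 + 16 = 21$)
$\left(2841 + C{\left(53,f \right)}\right) + 24 = \left(2841 + 21\right) + 24 = 2862 + 24 = 2886$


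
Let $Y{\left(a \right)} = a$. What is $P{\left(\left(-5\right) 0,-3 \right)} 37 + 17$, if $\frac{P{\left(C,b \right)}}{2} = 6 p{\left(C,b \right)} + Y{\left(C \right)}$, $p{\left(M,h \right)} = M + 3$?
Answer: $1349$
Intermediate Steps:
$p{\left(M,h \right)} = 3 + M$
$P{\left(C,b \right)} = 36 + 14 C$ ($P{\left(C,b \right)} = 2 \left(6 \left(3 + C\right) + C\right) = 2 \left(\left(18 + 6 C\right) + C\right) = 2 \left(18 + 7 C\right) = 36 + 14 C$)
$P{\left(\left(-5\right) 0,-3 \right)} 37 + 17 = \left(36 + 14 \left(\left(-5\right) 0\right)\right) 37 + 17 = \left(36 + 14 \cdot 0\right) 37 + 17 = \left(36 + 0\right) 37 + 17 = 36 \cdot 37 + 17 = 1332 + 17 = 1349$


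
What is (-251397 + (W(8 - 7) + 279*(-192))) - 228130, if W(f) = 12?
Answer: -533083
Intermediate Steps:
(-251397 + (W(8 - 7) + 279*(-192))) - 228130 = (-251397 + (12 + 279*(-192))) - 228130 = (-251397 + (12 - 53568)) - 228130 = (-251397 - 53556) - 228130 = -304953 - 228130 = -533083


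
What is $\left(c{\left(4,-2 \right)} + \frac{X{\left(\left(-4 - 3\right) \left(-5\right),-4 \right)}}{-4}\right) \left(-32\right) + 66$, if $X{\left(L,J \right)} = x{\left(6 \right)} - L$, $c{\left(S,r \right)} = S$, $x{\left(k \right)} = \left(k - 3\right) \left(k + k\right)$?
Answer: $-54$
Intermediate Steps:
$x{\left(k \right)} = 2 k \left(-3 + k\right)$ ($x{\left(k \right)} = \left(-3 + k\right) 2 k = 2 k \left(-3 + k\right)$)
$X{\left(L,J \right)} = 36 - L$ ($X{\left(L,J \right)} = 2 \cdot 6 \left(-3 + 6\right) - L = 2 \cdot 6 \cdot 3 - L = 36 - L$)
$\left(c{\left(4,-2 \right)} + \frac{X{\left(\left(-4 - 3\right) \left(-5\right),-4 \right)}}{-4}\right) \left(-32\right) + 66 = \left(4 + \frac{36 - \left(-4 - 3\right) \left(-5\right)}{-4}\right) \left(-32\right) + 66 = \left(4 - \frac{36 - \left(-7\right) \left(-5\right)}{4}\right) \left(-32\right) + 66 = \left(4 - \frac{36 - 35}{4}\right) \left(-32\right) + 66 = \left(4 - \frac{1}{4}\right) \left(-32\right) + 66 = \frac{15}{4} \left(-32\right) + 66 = -120 + 66 = -54$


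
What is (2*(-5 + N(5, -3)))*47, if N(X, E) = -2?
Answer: -658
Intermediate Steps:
(2*(-5 + N(5, -3)))*47 = (2*(-5 - 2))*47 = (2*(-7))*47 = -14*47 = -658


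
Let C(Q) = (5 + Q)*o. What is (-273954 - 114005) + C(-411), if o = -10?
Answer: -383899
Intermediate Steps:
C(Q) = -50 - 10*Q (C(Q) = (5 + Q)*(-10) = -50 - 10*Q)
(-273954 - 114005) + C(-411) = (-273954 - 114005) + (-50 - 10*(-411)) = -387959 + (-50 + 4110) = -387959 + 4060 = -383899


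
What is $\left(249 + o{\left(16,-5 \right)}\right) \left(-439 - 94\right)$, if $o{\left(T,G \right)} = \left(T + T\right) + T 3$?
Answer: $-175357$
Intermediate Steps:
$o{\left(T,G \right)} = 5 T$ ($o{\left(T,G \right)} = 2 T + 3 T = 5 T$)
$\left(249 + o{\left(16,-5 \right)}\right) \left(-439 - 94\right) = \left(249 + 5 \cdot 16\right) \left(-439 - 94\right) = \left(249 + 80\right) \left(-533\right) = 329 \left(-533\right) = -175357$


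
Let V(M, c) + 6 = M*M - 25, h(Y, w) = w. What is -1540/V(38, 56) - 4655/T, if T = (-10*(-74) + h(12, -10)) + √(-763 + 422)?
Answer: 35*(-44*√341 + 220049*I)/(1413*(√341 - 730*I)) ≈ -7.4625 + 0.1612*I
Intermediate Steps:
V(M, c) = -31 + M² (V(M, c) = -6 + (M*M - 25) = -6 + (M² - 25) = -6 + (-25 + M²) = -31 + M²)
T = 730 + I*√341 (T = (-10*(-74) - 10) + √(-763 + 422) = (740 - 10) + √(-341) = 730 + I*√341 ≈ 730.0 + 18.466*I)
-1540/V(38, 56) - 4655/T = -1540/(-31 + 38²) - 4655/(730 + I*√341) = -1540/(-31 + 1444) - 4655/(730 + I*√341) = -1540/1413 - 4655/(730 + I*√341)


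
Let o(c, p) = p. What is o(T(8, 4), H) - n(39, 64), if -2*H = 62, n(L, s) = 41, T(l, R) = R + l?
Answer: -72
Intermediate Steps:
H = -31 (H = -½*62 = -31)
o(T(8, 4), H) - n(39, 64) = -31 - 1*41 = -31 - 41 = -72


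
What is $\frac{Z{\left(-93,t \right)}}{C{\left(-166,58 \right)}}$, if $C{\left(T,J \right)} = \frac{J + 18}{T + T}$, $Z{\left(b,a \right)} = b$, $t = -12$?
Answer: $\frac{7719}{19} \approx 406.26$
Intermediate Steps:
$C{\left(T,J \right)} = \frac{18 + J}{2 T}$
$\frac{Z{\left(-93,t \right)}}{C{\left(-166,58 \right)}} = - \frac{93}{\frac{1}{2} \frac{1}{-166} \left(18 + 58\right)} = - \frac{93}{\frac{1}{2} \left(- \frac{1}{166}\right) 76} = - \frac{93}{- \frac{19}{83}} = \left(-93\right) \left(- \frac{83}{19}\right) = \frac{7719}{19}$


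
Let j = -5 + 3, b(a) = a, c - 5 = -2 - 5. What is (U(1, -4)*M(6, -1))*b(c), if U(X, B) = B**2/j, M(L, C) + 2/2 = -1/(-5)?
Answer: -64/5 ≈ -12.800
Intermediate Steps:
c = -2 (c = 5 + (-2 - 5) = 5 - 7 = -2)
j = -2
M(L, C) = -4/5 (M(L, C) = -1 - 1/(-5) = -1 - 1*(-1/5) = -1 + 1/5 = -4/5)
U(X, B) = -B**2/2 (U(X, B) = B**2/(-2) = B**2*(-1/2) = -B**2/2)
(U(1, -4)*M(6, -1))*b(c) = (-1/2*(-4)**2*(-4/5))*(-2) = (-1/2*16*(-4/5))*(-2) = -8*(-4/5)*(-2) = (32/5)*(-2) = -64/5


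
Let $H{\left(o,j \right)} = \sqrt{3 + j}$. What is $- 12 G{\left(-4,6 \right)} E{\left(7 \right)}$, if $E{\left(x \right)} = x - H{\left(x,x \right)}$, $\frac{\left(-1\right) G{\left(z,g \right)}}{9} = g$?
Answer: $4536 - 648 \sqrt{10} \approx 2486.8$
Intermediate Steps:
$G{\left(z,g \right)} = - 9 g$
$E{\left(x \right)} = x - \sqrt{3 + x}$
$- 12 G{\left(-4,6 \right)} E{\left(7 \right)} = - 12 \left(\left(-9\right) 6\right) \left(7 - \sqrt{3 + 7}\right) = \left(-12\right) \left(-54\right) \left(7 - \sqrt{10}\right) = 648 \left(7 - \sqrt{10}\right) = 4536 - 648 \sqrt{10}$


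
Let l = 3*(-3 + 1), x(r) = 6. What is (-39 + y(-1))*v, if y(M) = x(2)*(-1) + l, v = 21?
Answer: -1071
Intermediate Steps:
l = -6 (l = 3*(-2) = -6)
y(M) = -12 (y(M) = 6*(-1) - 6 = -6 - 6 = -12)
(-39 + y(-1))*v = (-39 - 12)*21 = -51*21 = -1071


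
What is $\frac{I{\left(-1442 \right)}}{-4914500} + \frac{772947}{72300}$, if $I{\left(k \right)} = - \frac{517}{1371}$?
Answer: $\frac{4339955407138}{405951214875} \approx 10.691$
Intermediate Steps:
$I{\left(k \right)} = - \frac{517}{1371}$ ($I{\left(k \right)} = \left(-517\right) \frac{1}{1371} = - \frac{517}{1371}$)
$\frac{I{\left(-1442 \right)}}{-4914500} + \frac{772947}{72300} = - \frac{517}{1371 \left(-4914500\right)} + \frac{772947}{72300} = \left(- \frac{517}{1371}\right) \left(- \frac{1}{4914500}\right) + 772947 \cdot \frac{1}{72300} = \frac{517}{6737779500} + \frac{257649}{24100} = \frac{4339955407138}{405951214875}$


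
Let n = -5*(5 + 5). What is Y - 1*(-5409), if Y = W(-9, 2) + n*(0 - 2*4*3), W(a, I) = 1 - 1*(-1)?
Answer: 6611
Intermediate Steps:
W(a, I) = 2 (W(a, I) = 1 + 1 = 2)
n = -50 (n = -5*10 = -50)
Y = 1202 (Y = 2 - 50*(0 - 2*4*3) = 2 - 50*(0 - 8*3) = 2 - 50*(0 - 24) = 2 - 50*(-24) = 2 + 1200 = 1202)
Y - 1*(-5409) = 1202 - 1*(-5409) = 1202 + 5409 = 6611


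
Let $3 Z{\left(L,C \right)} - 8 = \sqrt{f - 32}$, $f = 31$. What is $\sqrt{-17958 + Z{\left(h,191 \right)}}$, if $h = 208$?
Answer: $\frac{\sqrt{-161598 + 3 i}}{3} \approx 0.0012438 + 134.0 i$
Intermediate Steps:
$Z{\left(L,C \right)} = \frac{8}{3} + \frac{i}{3}$ ($Z{\left(L,C \right)} = \frac{8}{3} + \frac{\sqrt{31 - 32}}{3} = \frac{8}{3} + \frac{\sqrt{-1}}{3} = \frac{8}{3} + \frac{i}{3}$)
$\sqrt{-17958 + Z{\left(h,191 \right)}} = \sqrt{-17958 + \left(\frac{8}{3} + \frac{i}{3}\right)} = \sqrt{- \frac{53866}{3} + \frac{i}{3}}$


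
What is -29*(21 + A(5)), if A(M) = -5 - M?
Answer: -319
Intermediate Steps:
-29*(21 + A(5)) = -29*(21 + (-5 - 1*5)) = -29*(21 + (-5 - 5)) = -29*(21 - 10) = -29*11 = -319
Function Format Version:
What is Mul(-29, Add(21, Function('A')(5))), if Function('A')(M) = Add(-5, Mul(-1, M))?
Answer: -319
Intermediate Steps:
Mul(-29, Add(21, Function('A')(5))) = Mul(-29, Add(21, Add(-5, Mul(-1, 5)))) = Mul(-29, Add(21, Add(-5, -5))) = Mul(-29, Add(21, -10)) = Mul(-29, 11) = -319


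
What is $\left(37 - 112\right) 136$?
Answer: $-10200$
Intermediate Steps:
$\left(37 - 112\right) 136 = \left(-75\right) 136 = -10200$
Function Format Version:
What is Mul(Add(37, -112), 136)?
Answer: -10200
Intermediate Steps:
Mul(Add(37, -112), 136) = Mul(-75, 136) = -10200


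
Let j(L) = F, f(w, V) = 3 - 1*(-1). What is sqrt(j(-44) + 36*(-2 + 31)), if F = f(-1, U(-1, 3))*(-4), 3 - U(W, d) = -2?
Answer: 2*sqrt(257) ≈ 32.062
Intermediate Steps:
U(W, d) = 5 (U(W, d) = 3 - 1*(-2) = 3 + 2 = 5)
f(w, V) = 4 (f(w, V) = 3 + 1 = 4)
F = -16 (F = 4*(-4) = -16)
j(L) = -16
sqrt(j(-44) + 36*(-2 + 31)) = sqrt(-16 + 36*(-2 + 31)) = sqrt(-16 + 36*29) = sqrt(-16 + 1044) = sqrt(1028) = 2*sqrt(257)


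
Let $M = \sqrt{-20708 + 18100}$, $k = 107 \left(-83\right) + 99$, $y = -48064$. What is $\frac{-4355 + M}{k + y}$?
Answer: $\frac{4355}{56846} - \frac{2 i \sqrt{163}}{28423} \approx 0.07661 - 0.00089837 i$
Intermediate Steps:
$k = -8782$ ($k = -8881 + 99 = -8782$)
$M = 4 i \sqrt{163}$ ($M = \sqrt{-2608} = 4 i \sqrt{163} \approx 51.069 i$)
$\frac{-4355 + M}{k + y} = \frac{-4355 + 4 i \sqrt{163}}{-8782 - 48064} = \frac{-4355 + 4 i \sqrt{163}}{-56846} = \left(-4355 + 4 i \sqrt{163}\right) \left(- \frac{1}{56846}\right) = \frac{4355}{56846} - \frac{2 i \sqrt{163}}{28423}$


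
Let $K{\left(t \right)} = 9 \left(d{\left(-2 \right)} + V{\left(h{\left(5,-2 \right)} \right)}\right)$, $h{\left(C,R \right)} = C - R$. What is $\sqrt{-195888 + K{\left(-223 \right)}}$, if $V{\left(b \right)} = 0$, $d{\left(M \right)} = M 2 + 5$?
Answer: $i \sqrt{195879} \approx 442.58 i$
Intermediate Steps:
$d{\left(M \right)} = 5 + 2 M$ ($d{\left(M \right)} = 2 M + 5 = 5 + 2 M$)
$K{\left(t \right)} = 9$ ($K{\left(t \right)} = 9 \left(\left(5 + 2 \left(-2\right)\right) + 0\right) = 9 \left(\left(5 - 4\right) + 0\right) = 9 \left(1 + 0\right) = 9 \cdot 1 = 9$)
$\sqrt{-195888 + K{\left(-223 \right)}} = \sqrt{-195888 + 9} = \sqrt{-195879} = i \sqrt{195879}$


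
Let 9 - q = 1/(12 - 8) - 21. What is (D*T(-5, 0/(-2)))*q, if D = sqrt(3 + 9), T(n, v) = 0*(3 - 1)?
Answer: 0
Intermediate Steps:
T(n, v) = 0 (T(n, v) = 0*2 = 0)
D = 2*sqrt(3) (D = sqrt(12) = 2*sqrt(3) ≈ 3.4641)
q = 119/4 (q = 9 - (1/(12 - 8) - 21) = 9 - (1/4 - 21) = 9 - 1*(-83/4) = 9 + 83/4 = 119/4 ≈ 29.750)
(D*T(-5, 0/(-2)))*q = ((2*sqrt(3))*0)*(119/4) = 0*(119/4) = 0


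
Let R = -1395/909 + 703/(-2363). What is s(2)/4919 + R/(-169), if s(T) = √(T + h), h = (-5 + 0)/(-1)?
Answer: 33636/3102619 + √7/4919 ≈ 0.011379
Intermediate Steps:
R = -437268/238663 (R = -1395*1/909 + 703*(-1/2363) = -155/101 - 703/2363 = -437268/238663 ≈ -1.8322)
h = 5 (h = -5*(-1) = 5)
s(T) = √(5 + T) (s(T) = √(T + 5) = √(5 + T))
s(2)/4919 + R/(-169) = √(5 + 2)/4919 - 437268/238663/(-169) = √7*(1/4919) - 437268/238663*(-1/169) = √7/4919 + 33636/3102619 = 33636/3102619 + √7/4919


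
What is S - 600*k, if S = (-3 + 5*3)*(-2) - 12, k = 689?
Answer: -413436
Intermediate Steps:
S = -36 (S = (-3 + 15)*(-2) - 12 = 12*(-2) - 12 = -24 - 12 = -36)
S - 600*k = -36 - 600*689 = -36 - 413400 = -413436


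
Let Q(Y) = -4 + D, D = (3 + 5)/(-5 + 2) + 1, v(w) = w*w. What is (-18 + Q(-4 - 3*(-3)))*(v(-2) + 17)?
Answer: -497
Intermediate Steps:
v(w) = w²
D = -5/3 (D = 8/(-3) + 1 = 8*(-⅓) + 1 = -8/3 + 1 = -5/3 ≈ -1.6667)
Q(Y) = -17/3 (Q(Y) = -4 - 5/3 = -17/3)
(-18 + Q(-4 - 3*(-3)))*(v(-2) + 17) = (-18 - 17/3)*((-2)² + 17) = -71*(4 + 17)/3 = -71/3*21 = -497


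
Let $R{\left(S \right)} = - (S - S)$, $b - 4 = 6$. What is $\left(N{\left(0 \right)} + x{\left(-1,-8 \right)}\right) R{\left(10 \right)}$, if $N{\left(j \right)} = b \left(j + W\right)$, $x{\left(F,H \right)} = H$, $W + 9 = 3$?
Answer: $0$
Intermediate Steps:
$W = -6$ ($W = -9 + 3 = -6$)
$b = 10$ ($b = 4 + 6 = 10$)
$N{\left(j \right)} = -60 + 10 j$ ($N{\left(j \right)} = 10 \left(j - 6\right) = 10 \left(-6 + j\right) = -60 + 10 j$)
$R{\left(S \right)} = 0$ ($R{\left(S \right)} = \left(-1\right) 0 = 0$)
$\left(N{\left(0 \right)} + x{\left(-1,-8 \right)}\right) R{\left(10 \right)} = \left(\left(-60 + 10 \cdot 0\right) - 8\right) 0 = \left(\left(-60 + 0\right) - 8\right) 0 = \left(-60 - 8\right) 0 = \left(-68\right) 0 = 0$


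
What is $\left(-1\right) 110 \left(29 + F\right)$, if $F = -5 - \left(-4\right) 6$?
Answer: $-5280$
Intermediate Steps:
$F = 19$ ($F = -5 - -24 = -5 + 24 = 19$)
$\left(-1\right) 110 \left(29 + F\right) = \left(-1\right) 110 \left(29 + 19\right) = \left(-110\right) 48 = -5280$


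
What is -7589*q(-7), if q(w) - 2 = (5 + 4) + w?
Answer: -30356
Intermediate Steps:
q(w) = 11 + w (q(w) = 2 + ((5 + 4) + w) = 2 + (9 + w) = 11 + w)
-7589*q(-7) = -7589*(11 - 7) = -7589*4 = -30356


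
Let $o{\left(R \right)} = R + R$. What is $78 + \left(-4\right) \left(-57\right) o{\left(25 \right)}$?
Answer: $11478$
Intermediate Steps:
$o{\left(R \right)} = 2 R$
$78 + \left(-4\right) \left(-57\right) o{\left(25 \right)} = 78 + \left(-4\right) \left(-57\right) 2 \cdot 25 = 78 + 228 \cdot 50 = 78 + 11400 = 11478$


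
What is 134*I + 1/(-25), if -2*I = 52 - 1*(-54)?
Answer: -177551/25 ≈ -7102.0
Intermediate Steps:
I = -53 (I = -(52 - 1*(-54))/2 = -(52 + 54)/2 = -½*106 = -53)
134*I + 1/(-25) = 134*(-53) + 1/(-25) = -7102 - 1/25 = -177551/25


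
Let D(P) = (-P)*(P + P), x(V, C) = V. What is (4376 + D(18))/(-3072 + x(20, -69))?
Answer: -932/763 ≈ -1.2215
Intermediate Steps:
D(P) = -2*P² (D(P) = (-P)*(2*P) = -2*P²)
(4376 + D(18))/(-3072 + x(20, -69)) = (4376 - 2*18²)/(-3072 + 20) = (4376 - 2*324)/(-3052) = (4376 - 648)*(-1/3052) = 3728*(-1/3052) = -932/763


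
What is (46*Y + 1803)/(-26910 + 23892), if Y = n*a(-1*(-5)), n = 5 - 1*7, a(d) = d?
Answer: -1343/3018 ≈ -0.44500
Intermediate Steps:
n = -2 (n = 5 - 7 = -2)
Y = -10 (Y = -(-2)*(-5) = -2*5 = -10)
(46*Y + 1803)/(-26910 + 23892) = (46*(-10) + 1803)/(-26910 + 23892) = (-460 + 1803)/(-3018) = 1343*(-1/3018) = -1343/3018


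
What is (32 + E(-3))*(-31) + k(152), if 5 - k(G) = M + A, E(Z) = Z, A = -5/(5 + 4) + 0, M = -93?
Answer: -7204/9 ≈ -800.44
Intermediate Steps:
A = -5/9 (A = -5/9 + 0 = -5/9 ≈ -0.55556)
k(G) = 887/9 (k(G) = 5 - (-93 - 5/9) = 5 - 1*(-842/9) = 5 + 842/9 = 887/9)
(32 + E(-3))*(-31) + k(152) = (32 - 3)*(-31) + 887/9 = 29*(-31) + 887/9 = -899 + 887/9 = -7204/9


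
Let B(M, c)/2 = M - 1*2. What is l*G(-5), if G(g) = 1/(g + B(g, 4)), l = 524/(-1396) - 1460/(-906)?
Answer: -195427/3003843 ≈ -0.065059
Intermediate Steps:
l = 195427/158097 (l = 524*(-1/1396) - 1460*(-1/906) = -131/349 + 730/453 = 195427/158097 ≈ 1.2361)
B(M, c) = -4 + 2*M (B(M, c) = 2*(M - 1*2) = 2*(M - 2) = 2*(-2 + M) = -4 + 2*M)
G(g) = 1/(-4 + 3*g) (G(g) = 1/(g + (-4 + 2*g)) = 1/(-4 + 3*g))
l*G(-5) = 195427/(158097*(-4 + 3*(-5))) = 195427/(158097*(-4 - 15)) = (195427/158097)/(-19) = (195427/158097)*(-1/19) = -195427/3003843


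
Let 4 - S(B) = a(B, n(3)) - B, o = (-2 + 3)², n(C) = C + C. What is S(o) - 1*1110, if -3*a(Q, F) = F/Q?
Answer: -1103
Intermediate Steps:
n(C) = 2*C
a(Q, F) = -F/(3*Q)
o = 1 (o = 1² = 1)
S(B) = 4 + B + 2/B (S(B) = 4 - (-2*3/(3*B) - B) = 4 - (-⅓*6/B - B) = 4 - (-2/B - B) = 4 - (-B - 2/B) = 4 + (B + 2/B) = 4 + B + 2/B)
S(o) - 1*1110 = (4 + 1 + 2/1) - 1*1110 = (4 + 1 + 2*1) - 1110 = (4 + 1 + 2) - 1110 = 7 - 1110 = -1103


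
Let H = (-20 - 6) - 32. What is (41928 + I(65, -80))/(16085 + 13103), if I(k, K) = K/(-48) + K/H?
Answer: 3648001/2539356 ≈ 1.4366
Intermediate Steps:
H = -58 (H = -26 - 32 = -58)
I(k, K) = -53*K/1392 (I(k, K) = K/(-48) + K/(-58) = K*(-1/48) + K*(-1/58) = -K/48 - K/58 = -53*K/1392)
(41928 + I(65, -80))/(16085 + 13103) = (41928 - 53/1392*(-80))/(16085 + 13103) = (41928 + 265/87)/29188 = (3648001/87)*(1/29188) = 3648001/2539356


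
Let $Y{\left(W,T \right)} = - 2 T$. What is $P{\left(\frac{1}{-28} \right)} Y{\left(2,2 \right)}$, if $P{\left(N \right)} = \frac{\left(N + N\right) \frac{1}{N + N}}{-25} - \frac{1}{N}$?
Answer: $- \frac{2796}{25} \approx -111.84$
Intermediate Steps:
$P{\left(N \right)} = - \frac{1}{25} - \frac{1}{N}$ ($P{\left(N \right)} = \frac{2 N}{2 N} \left(- \frac{1}{25}\right) - \frac{1}{N} = 2 N \frac{1}{2 N} \left(- \frac{1}{25}\right) - \frac{1}{N} = 1 \left(- \frac{1}{25}\right) - \frac{1}{N} = - \frac{1}{25} - \frac{1}{N}$)
$P{\left(\frac{1}{-28} \right)} Y{\left(2,2 \right)} = \frac{-25 - \frac{1}{-28}}{25 \frac{1}{-28}} \left(\left(-2\right) 2\right) = \frac{-25 - - \frac{1}{28}}{25 \left(- \frac{1}{28}\right)} \left(-4\right) = \frac{1}{25} \left(-28\right) \left(-25 + \frac{1}{28}\right) \left(-4\right) = \frac{1}{25} \left(-28\right) \left(- \frac{699}{28}\right) \left(-4\right) = \frac{699}{25} \left(-4\right) = - \frac{2796}{25}$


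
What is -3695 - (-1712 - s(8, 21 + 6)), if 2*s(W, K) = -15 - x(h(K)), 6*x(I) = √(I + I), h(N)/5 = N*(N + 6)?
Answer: -3981/2 - 3*√110/4 ≈ -1998.4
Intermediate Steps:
h(N) = 5*N*(6 + N) (h(N) = 5*(N*(N + 6)) = 5*(N*(6 + N)) = 5*N*(6 + N))
x(I) = √2*√I/6 (x(I) = √(I + I)/6 = √(2*I)/6 = (√2*√I)/6 = √2*√I/6)
s(W, K) = -15/2 - √10*√(K*(6 + K))/12 (s(W, K) = (-15 - √2*√(5*K*(6 + K))/6)/2 = (-15 - √2*√5*√(K*(6 + K))/6)/2 = (-15 - √10*√(K*(6 + K))/6)/2 = -15/2 - √10*√(K*(6 + K))/12)
-3695 - (-1712 - s(8, 21 + 6)) = -3695 - (-1712 - (-15/2 - √10*√((21 + 6)*(6 + (21 + 6)))/12)) = -3695 - (-1712 - (-15/2 - √10*√(27*(6 + 27))/12)) = -3695 - (-1712 - (-15/2 - √10*√(27*33)/12)) = -3695 - (-1712 - (-15/2 - √10*√891/12)) = -3695 - (-1712 - (-15/2 - √10*9*√11/12)) = -3695 - (-1712 - (-15/2 - 3*√110/4)) = -3695 - (-1712 + (15/2 + 3*√110/4)) = -3695 - (-3409/2 + 3*√110/4) = -3695 + (3409/2 - 3*√110/4) = -3981/2 - 3*√110/4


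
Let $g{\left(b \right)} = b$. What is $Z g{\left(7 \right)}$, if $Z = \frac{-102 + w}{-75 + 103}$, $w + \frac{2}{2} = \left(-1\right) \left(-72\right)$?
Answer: $- \frac{31}{4} \approx -7.75$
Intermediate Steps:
$w = 71$ ($w = -1 - -72 = -1 + 72 = 71$)
$Z = - \frac{31}{28}$ ($Z = \frac{-102 + 71}{-75 + 103} = - \frac{31}{28} \approx -1.1071$)
$Z g{\left(7 \right)} = \left(- \frac{31}{28}\right) 7 = - \frac{31}{4}$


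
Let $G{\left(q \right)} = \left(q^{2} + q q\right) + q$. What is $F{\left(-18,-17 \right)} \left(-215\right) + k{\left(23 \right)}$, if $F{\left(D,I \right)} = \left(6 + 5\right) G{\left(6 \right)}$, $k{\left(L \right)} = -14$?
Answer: $-184484$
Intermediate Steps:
$G{\left(q \right)} = q + 2 q^{2}$ ($G{\left(q \right)} = \left(q^{2} + q^{2}\right) + q = 2 q^{2} + q = q + 2 q^{2}$)
$F{\left(D,I \right)} = 858$ ($F{\left(D,I \right)} = \left(6 + 5\right) 6 \left(1 + 2 \cdot 6\right) = 11 \cdot 6 \left(1 + 12\right) = 11 \cdot 6 \cdot 13 = 11 \cdot 78 = 858$)
$F{\left(-18,-17 \right)} \left(-215\right) + k{\left(23 \right)} = 858 \left(-215\right) - 14 = -184470 - 14 = -184484$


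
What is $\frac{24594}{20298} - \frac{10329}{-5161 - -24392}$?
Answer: $\frac{43884862}{65058473} \approx 0.67455$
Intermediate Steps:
$\frac{24594}{20298} - \frac{10329}{-5161 - -24392} = 24594 \cdot \frac{1}{20298} - \frac{10329}{-5161 + 24392} = \frac{4099}{3383} - \frac{10329}{19231} = \frac{43884862}{65058473}$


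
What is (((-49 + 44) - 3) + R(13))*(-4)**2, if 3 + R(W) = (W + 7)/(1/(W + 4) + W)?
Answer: -16816/111 ≈ -151.50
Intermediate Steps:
R(W) = -3 + (7 + W)/(W + 1/(4 + W)) (R(W) = -3 + (W + 7)/(1/(W + 4) + W) = -3 + (7 + W)/(1/(4 + W) + W) = -3 + (7 + W)/(W + 1/(4 + W)))
(((-49 + 44) - 3) + R(13))*(-4)**2 = (((-49 + 44) - 3) + (25 - 1*13 - 2*13**2)/(1 + 13**2 + 4*13))*(-4)**2 = ((-5 - 3) + (25 - 13 - 2*169)/(1 + 169 + 52))*16 = (-8 + (25 - 13 - 338)/222)*16 = (-8 + (1/222)*(-326))*16 = (-8 - 163/111)*16 = -1051/111*16 = -16816/111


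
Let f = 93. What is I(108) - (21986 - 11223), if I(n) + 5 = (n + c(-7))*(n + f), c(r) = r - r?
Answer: 10940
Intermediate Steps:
c(r) = 0
I(n) = -5 + n*(93 + n) (I(n) = -5 + (n + 0)*(n + 93) = -5 + n*(93 + n))
I(108) - (21986 - 11223) = (-5 + 108**2 + 93*108) - (21986 - 11223) = (-5 + 11664 + 10044) - 1*10763 = 21703 - 10763 = 10940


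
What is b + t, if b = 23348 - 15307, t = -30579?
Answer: -22538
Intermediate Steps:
b = 8041
b + t = 8041 - 30579 = -22538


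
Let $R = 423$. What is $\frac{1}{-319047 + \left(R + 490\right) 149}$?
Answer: $- \frac{1}{183010} \approx -5.4642 \cdot 10^{-6}$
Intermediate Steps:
$\frac{1}{-319047 + \left(R + 490\right) 149} = \frac{1}{-319047 + \left(423 + 490\right) 149} = \frac{1}{-319047 + 913 \cdot 149} = \frac{1}{-319047 + 136037} = \frac{1}{-183010} = - \frac{1}{183010}$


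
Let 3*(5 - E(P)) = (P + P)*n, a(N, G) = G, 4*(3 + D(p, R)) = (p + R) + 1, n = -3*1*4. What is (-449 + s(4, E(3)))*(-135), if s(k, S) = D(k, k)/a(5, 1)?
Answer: 242865/4 ≈ 60716.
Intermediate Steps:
n = -12 (n = -3*4 = -12)
D(p, R) = -11/4 + R/4 + p/4 (D(p, R) = -3 + ((p + R) + 1)/4 = -3 + ((R + p) + 1)/4 = -3 + (1 + R + p)/4 = -3 + (¼ + R/4 + p/4) = -11/4 + R/4 + p/4)
E(P) = 5 + 8*P (E(P) = 5 - (P + P)*(-12)/3 = 5 - 2*P*(-12)/3 = 5 - (-8)*P = 5 + 8*P)
s(k, S) = -11/4 + k/2 (s(k, S) = (-11/4 + k/4 + k/4)/1 = (-11/4 + k/2)*1 = -11/4 + k/2)
(-449 + s(4, E(3)))*(-135) = (-449 + (-11/4 + (½)*4))*(-135) = (-449 + (-11/4 + 2))*(-135) = (-449 - ¾)*(-135) = -1799/4*(-135) = 242865/4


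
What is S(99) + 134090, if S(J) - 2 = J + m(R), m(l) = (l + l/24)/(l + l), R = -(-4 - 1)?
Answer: 6441193/48 ≈ 1.3419e+5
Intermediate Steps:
R = 5 (R = -1*(-5) = 5)
m(l) = 25/48 (m(l) = (l + l*(1/24))/((2*l)) = (l + l/24)*(1/(2*l)) = (25*l/24)*(1/(2*l)) = 25/48)
S(J) = 121/48 + J (S(J) = 2 + (J + 25/48) = 2 + (25/48 + J) = 121/48 + J)
S(99) + 134090 = (121/48 + 99) + 134090 = 4873/48 + 134090 = 6441193/48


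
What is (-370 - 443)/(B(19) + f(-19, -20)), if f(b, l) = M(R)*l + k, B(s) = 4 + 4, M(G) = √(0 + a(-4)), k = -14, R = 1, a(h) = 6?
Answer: -813/394 + 1355*√6/197 ≈ 14.785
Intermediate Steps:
M(G) = √6 (M(G) = √(0 + 6) = √6)
B(s) = 8
f(b, l) = -14 + l*√6 (f(b, l) = √6*l - 14 = l*√6 - 14 = -14 + l*√6)
(-370 - 443)/(B(19) + f(-19, -20)) = (-370 - 443)/(8 + (-14 - 20*√6)) = -813/(-6 - 20*√6)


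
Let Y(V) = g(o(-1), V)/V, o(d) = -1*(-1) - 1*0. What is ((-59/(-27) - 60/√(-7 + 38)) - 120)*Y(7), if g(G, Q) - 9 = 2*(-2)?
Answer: -15905/189 - 300*√31/217 ≈ -91.851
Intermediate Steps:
o(d) = 1 (o(d) = 1 + 0 = 1)
g(G, Q) = 5 (g(G, Q) = 9 + 2*(-2) = 9 - 4 = 5)
Y(V) = 5/V
((-59/(-27) - 60/√(-7 + 38)) - 120)*Y(7) = ((-59/(-27) - 60/√(-7 + 38)) - 120)*(5/7) = ((-59*(-1/27) - 60*√31/31) - 120)*(5*(⅐)) = ((59/27 - 60*√31/31) - 120)*(5/7) = (-3181/27 - 60*√31/31)*(5/7) = -15905/189 - 300*√31/217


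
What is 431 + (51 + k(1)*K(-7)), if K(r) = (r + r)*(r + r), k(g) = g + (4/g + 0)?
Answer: 1462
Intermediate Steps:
k(g) = g + 4/g
K(r) = 4*r² (K(r) = (2*r)*(2*r) = 4*r²)
431 + (51 + k(1)*K(-7)) = 431 + (51 + (1 + 4/1)*(4*(-7)²)) = 431 + (51 + (1 + 4*1)*(4*49)) = 431 + (51 + (1 + 4)*196) = 431 + (51 + 5*196) = 431 + (51 + 980) = 431 + 1031 = 1462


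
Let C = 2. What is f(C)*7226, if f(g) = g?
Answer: 14452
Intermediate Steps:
f(C)*7226 = 2*7226 = 14452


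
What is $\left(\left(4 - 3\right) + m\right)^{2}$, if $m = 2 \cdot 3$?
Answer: $49$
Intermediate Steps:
$m = 6$
$\left(\left(4 - 3\right) + m\right)^{2} = \left(\left(4 - 3\right) + 6\right)^{2} = \left(1 + 6\right)^{2} = 7^{2} = 49$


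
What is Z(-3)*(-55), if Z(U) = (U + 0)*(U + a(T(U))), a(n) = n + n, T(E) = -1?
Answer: -825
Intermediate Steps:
a(n) = 2*n
Z(U) = U*(-2 + U) (Z(U) = (U + 0)*(U + 2*(-1)) = U*(U - 2) = U*(-2 + U))
Z(-3)*(-55) = -3*(-2 - 3)*(-55) = -3*(-5)*(-55) = 15*(-55) = -825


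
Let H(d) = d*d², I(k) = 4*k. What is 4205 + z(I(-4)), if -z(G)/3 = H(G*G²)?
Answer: 206158434413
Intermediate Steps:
H(d) = d³
z(G) = -3*G⁹
4205 + z(I(-4)) = 4205 - 3*(4*(-4))⁹ = 4205 - 3*(-16)⁹ = 4205 - 3*(-68719476736) = 4205 + 206158430208 = 206158434413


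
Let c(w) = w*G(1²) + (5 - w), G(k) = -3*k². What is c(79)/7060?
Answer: -311/7060 ≈ -0.044051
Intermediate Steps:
c(w) = 5 - 4*w (c(w) = w*(-3*(1²)²) + (5 - w) = w*(-3*1²) + (5 - w) = w*(-3*1) + (5 - w) = w*(-3) + (5 - w) = -3*w + (5 - w) = 5 - 4*w)
c(79)/7060 = (5 - 4*79)/7060 = (5 - 316)*(1/7060) = -311*1/7060 = -311/7060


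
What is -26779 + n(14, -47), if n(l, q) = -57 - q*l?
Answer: -26178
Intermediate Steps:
n(l, q) = -57 - l*q
-26779 + n(14, -47) = -26779 + (-57 - 1*14*(-47)) = -26779 + (-57 + 658) = -26779 + 601 = -26178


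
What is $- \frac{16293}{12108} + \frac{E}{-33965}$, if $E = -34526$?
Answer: $- \frac{45116979}{137082740} \approx -0.32912$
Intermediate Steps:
$- \frac{16293}{12108} + \frac{E}{-33965} = - \frac{16293}{12108} - \frac{34526}{-33965} = \left(-16293\right) \frac{1}{12108} - - \frac{34526}{33965} = - \frac{5431}{4036} + \frac{34526}{33965} = - \frac{45116979}{137082740}$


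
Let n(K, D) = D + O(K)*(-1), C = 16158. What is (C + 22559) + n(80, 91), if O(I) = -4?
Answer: 38812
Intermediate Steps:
n(K, D) = 4 + D (n(K, D) = D - 4*(-1) = D + 4 = 4 + D)
(C + 22559) + n(80, 91) = (16158 + 22559) + (4 + 91) = 38717 + 95 = 38812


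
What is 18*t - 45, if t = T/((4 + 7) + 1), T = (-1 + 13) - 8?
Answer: -39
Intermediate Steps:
T = 4 (T = 12 - 8 = 4)
t = ⅓ (t = 4/((4 + 7) + 1) = 4/(11 + 1) = 4/12 = 4*(1/12) = ⅓ ≈ 0.33333)
18*t - 45 = 18*(⅓) - 45 = 6 - 45 = -39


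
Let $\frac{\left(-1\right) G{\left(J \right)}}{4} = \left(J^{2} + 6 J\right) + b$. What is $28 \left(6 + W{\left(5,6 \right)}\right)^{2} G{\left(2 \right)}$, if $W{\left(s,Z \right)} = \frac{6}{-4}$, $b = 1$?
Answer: $-38556$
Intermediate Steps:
$W{\left(s,Z \right)} = - \frac{3}{2}$ ($W{\left(s,Z \right)} = 6 \left(- \frac{1}{4}\right) = - \frac{3}{2}$)
$G{\left(J \right)} = -4 - 24 J - 4 J^{2}$ ($G{\left(J \right)} = - 4 \left(\left(J^{2} + 6 J\right) + 1\right) = - 4 \left(1 + J^{2} + 6 J\right) = -4 - 24 J - 4 J^{2}$)
$28 \left(6 + W{\left(5,6 \right)}\right)^{2} G{\left(2 \right)} = 28 \left(6 - \frac{3}{2}\right)^{2} \left(-4 - 48 - 4 \cdot 2^{2}\right) = 28 \left(\frac{9}{2}\right)^{2} \left(-4 - 48 - 16\right) = 28 \cdot \frac{81}{4} \left(-4 - 48 - 16\right) = 567 \left(-68\right) = -38556$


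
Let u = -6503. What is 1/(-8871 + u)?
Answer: -1/15374 ≈ -6.5045e-5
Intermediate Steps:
1/(-8871 + u) = 1/(-8871 - 6503) = 1/(-15374) = -1/15374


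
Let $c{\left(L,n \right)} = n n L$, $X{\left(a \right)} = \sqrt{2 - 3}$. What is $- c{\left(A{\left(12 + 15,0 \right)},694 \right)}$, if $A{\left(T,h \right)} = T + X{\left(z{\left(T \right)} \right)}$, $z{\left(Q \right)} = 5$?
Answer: $-13004172 - 481636 i \approx -1.3004 \cdot 10^{7} - 4.8164 \cdot 10^{5} i$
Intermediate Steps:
$X{\left(a \right)} = i$ ($X{\left(a \right)} = \sqrt{-1} = i$)
$A{\left(T,h \right)} = i + T$ ($A{\left(T,h \right)} = T + i = i + T$)
$c{\left(L,n \right)} = L n^{2}$ ($c{\left(L,n \right)} = n^{2} L = L n^{2}$)
$- c{\left(A{\left(12 + 15,0 \right)},694 \right)} = - \left(i + \left(12 + 15\right)\right) 694^{2} = - \left(i + 27\right) 481636 = - \left(27 + i\right) 481636 = - (13004172 + 481636 i) = -13004172 - 481636 i$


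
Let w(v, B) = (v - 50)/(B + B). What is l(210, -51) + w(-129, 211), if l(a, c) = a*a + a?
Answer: 18698641/422 ≈ 44310.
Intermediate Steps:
l(a, c) = a + a² (l(a, c) = a² + a = a + a²)
w(v, B) = (-50 + v)/(2*B) (w(v, B) = (-50 + v)/((2*B)) = (-50 + v)*(1/(2*B)) = (-50 + v)/(2*B))
l(210, -51) + w(-129, 211) = 210*(1 + 210) + (½)*(-50 - 129)/211 = 210*211 + (½)*(1/211)*(-179) = 44310 - 179/422 = 18698641/422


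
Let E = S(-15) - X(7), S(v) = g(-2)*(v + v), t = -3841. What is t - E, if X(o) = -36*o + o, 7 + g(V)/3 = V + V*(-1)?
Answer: -4716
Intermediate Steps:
g(V) = -21 (g(V) = -21 + 3*(V + V*(-1)) = -21 + 3*(V - V) = -21 + 3*0 = -21 + 0 = -21)
S(v) = -42*v (S(v) = -21*(v + v) = -42*v)
X(o) = -35*o
E = 875 (E = -42*(-15) - (-35)*7 = 630 - 1*(-245) = 630 + 245 = 875)
t - E = -3841 - 1*875 = -3841 - 875 = -4716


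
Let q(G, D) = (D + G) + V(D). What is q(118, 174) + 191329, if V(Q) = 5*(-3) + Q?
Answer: 191780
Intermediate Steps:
V(Q) = -15 + Q
q(G, D) = -15 + G + 2*D (q(G, D) = (D + G) + (-15 + D) = -15 + G + 2*D)
q(118, 174) + 191329 = (-15 + 118 + 2*174) + 191329 = (-15 + 118 + 348) + 191329 = 451 + 191329 = 191780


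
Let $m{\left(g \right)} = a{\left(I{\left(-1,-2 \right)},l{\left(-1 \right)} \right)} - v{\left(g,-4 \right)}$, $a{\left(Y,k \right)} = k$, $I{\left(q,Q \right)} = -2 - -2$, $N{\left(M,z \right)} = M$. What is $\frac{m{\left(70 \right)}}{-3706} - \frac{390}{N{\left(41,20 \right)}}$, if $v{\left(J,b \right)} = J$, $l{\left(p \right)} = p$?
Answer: $- \frac{1442429}{151946} \approx -9.493$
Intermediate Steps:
$I{\left(q,Q \right)} = 0$ ($I{\left(q,Q \right)} = -2 + 2 = 0$)
$m{\left(g \right)} = -1 - g$
$\frac{m{\left(70 \right)}}{-3706} - \frac{390}{N{\left(41,20 \right)}} = \frac{-1 - 70}{-3706} - \frac{390}{41} = \left(-1 - 70\right) \left(- \frac{1}{3706}\right) - \frac{390}{41} = \left(-71\right) \left(- \frac{1}{3706}\right) - \frac{390}{41} = \frac{71}{3706} - \frac{390}{41} = - \frac{1442429}{151946}$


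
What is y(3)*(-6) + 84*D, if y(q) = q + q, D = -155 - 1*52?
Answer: -17424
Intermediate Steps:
D = -207 (D = -155 - 52 = -207)
y(q) = 2*q
y(3)*(-6) + 84*D = (2*3)*(-6) + 84*(-207) = 6*(-6) - 17388 = -36 - 17388 = -17424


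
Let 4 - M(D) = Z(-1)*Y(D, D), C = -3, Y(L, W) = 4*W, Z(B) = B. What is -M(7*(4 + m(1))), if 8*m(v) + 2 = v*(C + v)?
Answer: -102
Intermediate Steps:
m(v) = -1/4 + v*(-3 + v)/8 (m(v) = -1/4 + (v*(-3 + v))/8 = -1/4 + v*(-3 + v)/8)
M(D) = 4 + 4*D (M(D) = 4 - (-1)*4*D = 4 - (-4)*D = 4 + 4*D)
-M(7*(4 + m(1))) = -(4 + 4*(7*(4 + (-1/4 - 3/8*1 + (1/8)*1**2)))) = -(4 + 4*(7*(4 + (-1/4 - 3/8 + (1/8)*1)))) = -(4 + 4*(7*(4 + (-1/4 - 3/8 + 1/8)))) = -(4 + 4*(7*(4 - 1/2))) = -(4 + 4*(7*(7/2))) = -(4 + 4*(49/2)) = -(4 + 98) = -1*102 = -102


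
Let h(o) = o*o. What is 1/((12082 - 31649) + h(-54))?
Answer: -1/16651 ≈ -6.0056e-5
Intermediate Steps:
h(o) = o²
1/((12082 - 31649) + h(-54)) = 1/((12082 - 31649) + (-54)²) = 1/(-19567 + 2916) = 1/(-16651) = -1/16651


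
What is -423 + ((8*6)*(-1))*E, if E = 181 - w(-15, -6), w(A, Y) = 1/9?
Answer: -27317/3 ≈ -9105.7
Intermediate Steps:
w(A, Y) = 1/9
E = 1628/9 (E = 181 - 1*1/9 = 181 - 1/9 = 1628/9 ≈ 180.89)
-423 + ((8*6)*(-1))*E = -423 + ((8*6)*(-1))*(1628/9) = -423 + (48*(-1))*(1628/9) = -423 - 48*1628/9 = -423 - 26048/3 = -27317/3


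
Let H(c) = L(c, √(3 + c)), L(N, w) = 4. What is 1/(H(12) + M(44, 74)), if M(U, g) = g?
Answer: 1/78 ≈ 0.012821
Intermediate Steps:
H(c) = 4
1/(H(12) + M(44, 74)) = 1/(4 + 74) = 1/78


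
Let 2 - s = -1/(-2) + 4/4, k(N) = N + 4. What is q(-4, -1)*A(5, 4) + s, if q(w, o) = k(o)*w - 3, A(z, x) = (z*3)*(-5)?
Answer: 2251/2 ≈ 1125.5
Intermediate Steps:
k(N) = 4 + N
A(z, x) = -15*z (A(z, x) = (3*z)*(-5) = -15*z)
s = 1/2 (s = 2 - (-1/(-2) + 4/4) = 2 - (-1*(-1/2) + 4*(1/4)) = 2 - (1/2 + 1) = 2 - 1*3/2 = 2 - 3/2 = 1/2 ≈ 0.50000)
q(w, o) = -3 + w*(4 + o) (q(w, o) = (4 + o)*w - 3 = w*(4 + o) - 3 = -3 + w*(4 + o))
q(-4, -1)*A(5, 4) + s = (-3 - 4*(4 - 1))*(-15*5) + 1/2 = (-3 - 4*3)*(-75) + 1/2 = (-3 - 12)*(-75) + 1/2 = -15*(-75) + 1/2 = 1125 + 1/2 = 2251/2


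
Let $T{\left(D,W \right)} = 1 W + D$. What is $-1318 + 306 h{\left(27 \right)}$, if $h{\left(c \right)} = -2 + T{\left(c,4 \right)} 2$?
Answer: $17042$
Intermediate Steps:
$T{\left(D,W \right)} = D + W$ ($T{\left(D,W \right)} = W + D = D + W$)
$h{\left(c \right)} = 6 + 2 c$ ($h{\left(c \right)} = -2 + \left(c + 4\right) 2 = -2 + \left(4 + c\right) 2 = -2 + \left(8 + 2 c\right) = 6 + 2 c$)
$-1318 + 306 h{\left(27 \right)} = -1318 + 306 \left(6 + 2 \cdot 27\right) = -1318 + 306 \left(6 + 54\right) = -1318 + 306 \cdot 60 = -1318 + 18360 = 17042$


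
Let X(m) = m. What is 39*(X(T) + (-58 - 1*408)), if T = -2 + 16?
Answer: -17628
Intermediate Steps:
T = 14
39*(X(T) + (-58 - 1*408)) = 39*(14 + (-58 - 1*408)) = 39*(14 + (-58 - 408)) = 39*(14 - 466) = 39*(-452) = -17628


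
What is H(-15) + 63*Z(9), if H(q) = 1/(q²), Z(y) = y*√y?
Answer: 382726/225 ≈ 1701.0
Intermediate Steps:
Z(y) = y^(3/2)
H(q) = q⁻²
H(-15) + 63*Z(9) = (-15)⁻² + 63*9^(3/2) = 1/225 + 63*27 = 1/225 + 1701 = 382726/225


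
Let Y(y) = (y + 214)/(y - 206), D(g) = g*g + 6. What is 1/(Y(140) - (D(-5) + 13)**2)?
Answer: -11/21355 ≈ -0.00051510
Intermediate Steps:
D(g) = 6 + g**2 (D(g) = g**2 + 6 = 6 + g**2)
Y(y) = (214 + y)/(-206 + y)
1/(Y(140) - (D(-5) + 13)**2) = 1/((214 + 140)/(-206 + 140) - ((6 + (-5)**2) + 13)**2) = 1/(354/(-66) - ((6 + 25) + 13)**2) = 1/(-1/66*354 - (31 + 13)**2) = 1/(-59/11 - 1*44**2) = 1/(-59/11 - 1*1936) = 1/(-59/11 - 1936) = 1/(-21355/11) = -11/21355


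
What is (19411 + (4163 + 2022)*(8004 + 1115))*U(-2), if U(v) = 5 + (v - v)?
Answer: 282102130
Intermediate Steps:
U(v) = 5 (U(v) = 5 + 0 = 5)
(19411 + (4163 + 2022)*(8004 + 1115))*U(-2) = (19411 + (4163 + 2022)*(8004 + 1115))*5 = (19411 + 6185*9119)*5 = (19411 + 56401015)*5 = 56420426*5 = 282102130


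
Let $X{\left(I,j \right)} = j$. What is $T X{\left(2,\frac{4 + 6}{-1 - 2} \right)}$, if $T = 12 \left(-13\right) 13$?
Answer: $6760$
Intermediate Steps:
$T = -2028$ ($T = \left(-156\right) 13 = -2028$)
$T X{\left(2,\frac{4 + 6}{-1 - 2} \right)} = - 2028 \frac{4 + 6}{-1 - 2} = - 2028 \frac{10}{-3} = - 2028 \cdot 10 \left(- \frac{1}{3}\right) = \left(-2028\right) \left(- \frac{10}{3}\right) = 6760$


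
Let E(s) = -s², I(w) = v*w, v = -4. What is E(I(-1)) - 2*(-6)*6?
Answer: 56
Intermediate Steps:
I(w) = -4*w
E(I(-1)) - 2*(-6)*6 = -(-4*(-1))² - 2*(-6)*6 = -1*4² - (-12)*6 = -1*16 - 1*(-72) = -16 + 72 = 56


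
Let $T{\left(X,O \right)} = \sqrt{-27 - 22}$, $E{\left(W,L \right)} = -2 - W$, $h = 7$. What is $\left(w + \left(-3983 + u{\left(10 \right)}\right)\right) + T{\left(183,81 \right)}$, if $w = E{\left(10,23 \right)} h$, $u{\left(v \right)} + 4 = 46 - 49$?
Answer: $-4074 + 7 i \approx -4074.0 + 7.0 i$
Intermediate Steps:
$T{\left(X,O \right)} = 7 i$ ($T{\left(X,O \right)} = \sqrt{-49} = 7 i$)
$u{\left(v \right)} = -7$ ($u{\left(v \right)} = -4 + \left(46 - 49\right) = -4 - 3 = -7$)
$w = -84$ ($w = \left(-2 - 10\right) 7 = \left(-12\right) 7 = -84$)
$\left(w + \left(-3983 + u{\left(10 \right)}\right)\right) + T{\left(183,81 \right)} = \left(-84 - 3990\right) + 7 i = -4074 + 7 i$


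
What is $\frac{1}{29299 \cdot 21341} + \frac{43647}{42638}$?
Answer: $\frac{27291157943111}{26660260511842} \approx 1.0237$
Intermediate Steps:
$\frac{1}{29299 \cdot 21341} + \frac{43647}{42638} = \frac{1}{29299} \cdot \frac{1}{21341} + 43647 \cdot \frac{1}{42638} = \frac{1}{625269959} + \frac{43647}{42638} = \frac{27291157943111}{26660260511842}$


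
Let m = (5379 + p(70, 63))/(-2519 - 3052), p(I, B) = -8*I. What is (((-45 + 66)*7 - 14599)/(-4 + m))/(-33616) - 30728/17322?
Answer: -3673842581971/1972747253532 ≈ -1.8623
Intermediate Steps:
m = -4819/5571 (m = (5379 - 8*70)/(-2519 - 3052) = (5379 - 560)/(-5571) = 4819*(-1/5571) = -4819/5571 ≈ -0.86502)
(((-45 + 66)*7 - 14599)/(-4 + m))/(-33616) - 30728/17322 = (((-45 + 66)*7 - 14599)/(-4 - 4819/5571))/(-33616) - 30728/17322 = ((21*7 - 14599)/(-27103/5571))*(-1/33616) - 30728*1/17322 = ((147 - 14599)*(-5571/27103))*(-1/33616) - 15364/8661 = -14452*(-5571/27103)*(-1/33616) - 15364/8661 = (80512092/27103)*(-1/33616) - 15364/8661 = -20128023/227773612 - 15364/8661 = -3673842581971/1972747253532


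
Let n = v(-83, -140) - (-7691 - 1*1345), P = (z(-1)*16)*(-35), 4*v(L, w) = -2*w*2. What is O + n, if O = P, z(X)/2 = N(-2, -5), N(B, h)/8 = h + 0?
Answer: 53976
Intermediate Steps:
N(B, h) = 8*h (N(B, h) = 8*(h + 0) = 8*h)
z(X) = -80 (z(X) = 2*(8*(-5)) = 2*(-40) = -80)
v(L, w) = -w (v(L, w) = (-2*w*2)/4 = (-4*w)/4 = -w)
P = 44800 (P = -80*16*(-35) = -1280*(-35) = 44800)
O = 44800
n = 9176 (n = -1*(-140) - (-7691 - 1*1345) = 140 - (-7691 - 1345) = 140 - 1*(-9036) = 140 + 9036 = 9176)
O + n = 44800 + 9176 = 53976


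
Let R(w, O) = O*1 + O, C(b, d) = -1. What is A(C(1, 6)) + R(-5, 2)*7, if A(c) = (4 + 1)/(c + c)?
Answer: 51/2 ≈ 25.500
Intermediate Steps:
A(c) = 5/(2*c) (A(c) = 5/((2*c)) = 5*(1/(2*c)) = 5/(2*c))
R(w, O) = 2*O (R(w, O) = O + O = 2*O)
A(C(1, 6)) + R(-5, 2)*7 = (5/2)/(-1) + (2*2)*7 = (5/2)*(-1) + 4*7 = -5/2 + 28 = 51/2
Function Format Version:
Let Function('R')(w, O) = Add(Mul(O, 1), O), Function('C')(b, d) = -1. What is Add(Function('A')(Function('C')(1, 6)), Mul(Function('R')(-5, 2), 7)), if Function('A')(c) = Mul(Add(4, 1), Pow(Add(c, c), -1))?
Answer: Rational(51, 2) ≈ 25.500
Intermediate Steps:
Function('A')(c) = Mul(Rational(5, 2), Pow(c, -1)) (Function('A')(c) = Mul(5, Pow(Mul(2, c), -1)) = Mul(5, Mul(Rational(1, 2), Pow(c, -1))) = Mul(Rational(5, 2), Pow(c, -1)))
Function('R')(w, O) = Mul(2, O) (Function('R')(w, O) = Add(O, O) = Mul(2, O))
Add(Function('A')(Function('C')(1, 6)), Mul(Function('R')(-5, 2), 7)) = Add(Mul(Rational(5, 2), Pow(-1, -1)), Mul(Mul(2, 2), 7)) = Add(Mul(Rational(5, 2), -1), Mul(4, 7)) = Add(Rational(-5, 2), 28) = Rational(51, 2)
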